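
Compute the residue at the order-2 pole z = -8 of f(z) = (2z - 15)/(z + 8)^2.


Step 1: Pole of order 2 at z = -8
Step 2: Res = lim d/dz [(z + 8)^2 * f(z)] as z -> -8
Step 3: (z + 8)^2 * f(z) = 2z - 15
Step 4: d/dz[2z - 15] = 2

2


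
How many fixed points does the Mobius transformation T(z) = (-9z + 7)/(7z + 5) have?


Step 1: Fixed points satisfy T(z) = z
Step 2: 7z^2 + 14z - 7 = 0
Step 3: Discriminant = 14^2 - 4*7*(-7) = 392
Step 4: Number of fixed points = 2

2


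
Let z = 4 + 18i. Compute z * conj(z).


Step 1: conj(z) = 4 - 18i
Step 2: z * conj(z) = 4^2 + 18^2
Step 3: = 16 + 324 = 340

340


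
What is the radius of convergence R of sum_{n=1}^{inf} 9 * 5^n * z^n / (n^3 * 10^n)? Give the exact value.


Step 1: General term a_n = 9 * 5^n / (n^3 * 10^n)
Step 2: By the root test, |a_n|^(1/n) = 9^(1/n) * 5 / (n^(3/n) * 10) -> 5/10 as n -> infinity (since 9^(1/n) -> 1 and n^(3/n) -> 1)
Step 3: R = 1/lim|a_n|^(1/n) = 10/5 = 2

2


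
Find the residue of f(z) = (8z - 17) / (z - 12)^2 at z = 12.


Step 1: Pole of order 2 at z = 12
Step 2: Res = lim d/dz [(z - 12)^2 * f(z)] as z -> 12
Step 3: (z - 12)^2 * f(z) = 8z - 17
Step 4: d/dz[8z - 17] = 8

8


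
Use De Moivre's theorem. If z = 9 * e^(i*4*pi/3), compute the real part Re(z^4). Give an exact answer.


Step 1: By De Moivre's theorem, z^4 = 9^4 * e^(i*4*4*pi/3) = 6561 * (cos(16*pi/3) + i*sin(16*pi/3))
Step 2: |z|^4 = 9^4 = 6561
Step 3: Reduce the angle mod 2*pi: 16*pi/3 - 4*pi = 4*pi/3
Step 4: cos(4*pi/3) = -1/2
Step 5: Re(z^4) = 6561 * (-1/2) = -6561/2

-6561/2


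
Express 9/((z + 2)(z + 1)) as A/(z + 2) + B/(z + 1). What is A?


Step 1: Multiply both sides by (z + 2) and set z = -2
Step 2: A = 9 / (-2 + 1)
Step 3: A = 9 / (-1)
Step 4: A = -9

-9


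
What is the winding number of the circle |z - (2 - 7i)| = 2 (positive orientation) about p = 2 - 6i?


Step 1: Center c = (2, -7), radius = 2
Step 2: |p - c|^2 = 0^2 + 1^2 = 1
Step 3: r^2 = 4
Step 4: |p-c| < r so winding number = 1

1


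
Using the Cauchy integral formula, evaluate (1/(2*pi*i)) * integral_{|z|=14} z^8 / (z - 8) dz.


Step 1: f(z) = z^8, a = 8 is inside |z| = 14
Step 2: By Cauchy integral formula: (1/(2pi*i)) * integral = f(a)
Step 3: f(8) = 8^8 = 16777216

16777216


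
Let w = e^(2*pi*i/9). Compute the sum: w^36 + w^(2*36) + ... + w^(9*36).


Step 1: The sum sum_{j=1}^{n} w^(k*j) equals n if n | k, else 0.
Step 2: Here n = 9, k = 36
Step 3: Does n divide k? 9 | 36 -> True
Step 4: Sum = 9

9


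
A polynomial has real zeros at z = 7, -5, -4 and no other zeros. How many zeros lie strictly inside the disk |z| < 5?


Step 1: Check each root:
  z = 7: |7| = 7 >= 5
  z = -5: |-5| = 5 >= 5
  z = -4: |-4| = 4 < 5
Step 2: Count = 1

1


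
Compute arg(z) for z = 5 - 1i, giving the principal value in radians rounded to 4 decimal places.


Step 1: z = 5 - 1i
Step 2: arg(z) = atan2(-1, 5)
Step 3: arg(z) = -0.1974

-0.1974


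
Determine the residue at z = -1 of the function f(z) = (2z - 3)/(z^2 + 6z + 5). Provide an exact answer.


Step 1: Q(z) = z^2 + 6z + 5 = (z + 1)(z + 5)
Step 2: Q'(z) = 2z + 6
Step 3: Q'(-1) = 4, P(-1) = -5
Step 4: Res = P(-1)/Q'(-1) = -5/4 = -5/4

-5/4


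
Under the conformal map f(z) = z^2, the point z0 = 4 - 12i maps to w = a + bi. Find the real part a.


Step 1: z0 = 4 - 12i
Step 2: z0^2 = 4^2 - (-12)^2 - 96i
Step 3: real part = 16 - 144 = -128

-128


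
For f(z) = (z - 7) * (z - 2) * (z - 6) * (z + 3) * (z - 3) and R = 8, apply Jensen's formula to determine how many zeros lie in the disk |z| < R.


Jensen's formula: (1/2pi)*integral log|f(Re^it)|dt = log|f(0)| + sum_{|a_k|<R} log(R/|a_k|)
Step 1: f(0) = (-7) * (-2) * (-6) * 3 * (-3) = 756
Step 2: log|f(0)| = log|7| + log|2| + log|6| + log|-3| + log|3| = 6.628
Step 3: Zeros inside |z| < 8: 7, 2, 6, -3, 3
Step 4: Jensen sum = log(8/7) + log(8/2) + log(8/6) + log(8/3) + log(8/3) = 3.7692
Step 5: n(R) = number of terms in the Jensen sum = count of zeros inside |z| < 8 = 5

5


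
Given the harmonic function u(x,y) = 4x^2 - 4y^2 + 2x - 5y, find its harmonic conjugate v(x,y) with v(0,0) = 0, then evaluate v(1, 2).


Step 1: v_x = -u_y = 8y + 5
Step 2: v_y = u_x = 8x + 2
Step 3: v = 8xy + 5x + 2y + C
Step 4: v(0,0) = 0 => C = 0
Step 5: v(1, 2) = 25

25


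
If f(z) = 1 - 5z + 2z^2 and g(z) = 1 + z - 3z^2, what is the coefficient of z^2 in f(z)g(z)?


Step 1: z^2 term in f*g comes from: (1)*(-3z^2) + (-5z)*(z) + (2z^2)*(1)
Step 2: = -3 - 5 + 2
Step 3: = -6

-6


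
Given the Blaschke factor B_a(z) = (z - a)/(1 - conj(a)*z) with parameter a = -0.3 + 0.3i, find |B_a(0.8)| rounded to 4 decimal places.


Step 1: Numerator z0 - a = 0.8 - (-0.3 + 0.3i) = 1.1 - 0.3i
Step 2: Denominator 1 - conj(a)*z0 = 1 - (-0.3 - 0.3i)*0.8 = 1.24 + 0.24i
Step 3: |z0 - a|^2 = 1.1^2 + (-0.3)^2 = 1.3; |1 - conj(a)*z0|^2 = 1.24^2 + 0.24^2 = 1.5952
Step 4: |B_a(0.8)| = sqrt(1.3 / 1.5952) = sqrt(0.814945)
Step 5: = 0.9027

0.9027


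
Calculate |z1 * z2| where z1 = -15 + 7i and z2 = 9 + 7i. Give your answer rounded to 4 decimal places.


Step 1: |z1| = sqrt((-15)^2 + 7^2) = sqrt(274)
Step 2: |z2| = sqrt(9^2 + 7^2) = sqrt(130)
Step 3: |z1*z2| = |z1|*|z2| = sqrt(274) * sqrt(130) = sqrt(274 * 130) = sqrt(35620)
Step 4: = 188.7326

188.7326


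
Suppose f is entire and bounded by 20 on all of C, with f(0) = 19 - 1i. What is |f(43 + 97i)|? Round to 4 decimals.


Step 1: By Liouville's theorem, a bounded entire function is constant.
Step 2: f(z) = f(0) = 19 - 1i for all z.
Step 3: |f(w)| = |19 - 1i| = sqrt(361 + 1)
Step 4: = 19.0263

19.0263


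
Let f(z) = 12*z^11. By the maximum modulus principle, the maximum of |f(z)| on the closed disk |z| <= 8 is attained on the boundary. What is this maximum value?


Step 1: On |z| = 8, |f(z)| = 12 * |z|^11 = 12 * 8^11
Step 2: By maximum modulus principle, maximum is on boundary.
Step 3: Maximum = 12 * 8589934592 = 103079215104

103079215104


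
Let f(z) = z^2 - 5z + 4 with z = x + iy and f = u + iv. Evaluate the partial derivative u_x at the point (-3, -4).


Step 1: f(z) = (x+iy)^2 - 5(x+iy) + 4
Step 2: u = (x^2 - y^2) - 5x + 4
Step 3: u_x = 2x - 5
Step 4: At (-3, -4): u_x = -6 - 5 = -11

-11


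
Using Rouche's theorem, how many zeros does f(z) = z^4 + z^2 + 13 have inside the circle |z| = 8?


Step 1: On |z| = 8 the three terms have sizes |z^4| = 8^4 = 4096, |z^2| = 8^2 = 64, |13| = 13
Step 2: The dominant term is g(z) = z^4; let h(z) = z^2 + 13 so f = g + h
Step 3: On |z| = 8: |g| = 4096 and |h| <= 64 + 13 = 77
Step 4: Since 4096 > 77, |h| < |g| on |z| = 8, so by Rouche f has the same number of zeros as g inside |z| < 8
Step 5: g(z) = z^4 has 4 zeros (all at the origin) inside |z| < 8. Answer = 4

4


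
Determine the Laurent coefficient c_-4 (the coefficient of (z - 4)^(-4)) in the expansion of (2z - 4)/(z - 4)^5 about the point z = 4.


Step 1: Write the numerator in powers of (z - 4): 2z - 4 = 2(z - 4) + (2*4 - 4) = 2(z - 4) + 4
Step 2: Divide by (z - 4)^5: f(z) = 4(z - 4)^(-5) + 2(z - 4)^(-4)
Step 3: This finite sum is the Laurent series of f about z = 4.
Step 4: Coefficient of (z - 4)^(-4) = coefficient of (z - 4) in the re-centred numerator = 2

2


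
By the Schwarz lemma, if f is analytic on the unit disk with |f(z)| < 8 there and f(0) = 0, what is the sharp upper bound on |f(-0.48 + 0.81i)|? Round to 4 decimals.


Step 1: g = f/8 maps D -> D with g(0) = 0, so by the Schwarz lemma |g(z)| <= |z|, i.e. |f(z)| <= 8|z|; this is sharp (f(z) = 8z).
Step 2: |z0|^2 = (-0.48)^2 + 0.81^2 = 0.8865
Step 3: |z0| = sqrt(0.8865) = 0.941541
Step 4: Best bound = 8 * |z0| = 8 * 0.941541 = 7.5323

7.5323


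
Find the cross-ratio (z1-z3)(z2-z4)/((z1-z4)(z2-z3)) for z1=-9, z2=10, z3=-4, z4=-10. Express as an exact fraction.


Step 1: (z1-z3)(z2-z4) = (-5) * 20 = -100
Step 2: (z1-z4)(z2-z3) = 1 * 14 = 14
Step 3: Cross-ratio = -100/14 = -50/7

-50/7


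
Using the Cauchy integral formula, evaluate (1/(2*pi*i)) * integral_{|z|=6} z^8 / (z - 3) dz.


Step 1: f(z) = z^8, a = 3 is inside |z| = 6
Step 2: By Cauchy integral formula: (1/(2pi*i)) * integral = f(a)
Step 3: f(3) = 3^8 = 6561

6561


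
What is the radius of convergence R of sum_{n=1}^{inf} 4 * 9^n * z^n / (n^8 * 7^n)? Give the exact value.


Step 1: General term a_n = 4 * 9^n / (n^8 * 7^n)
Step 2: By the root test, |a_n|^(1/n) = 4^(1/n) * 9 / (n^(8/n) * 7) -> 9/7 as n -> infinity (since 4^(1/n) -> 1 and n^(8/n) -> 1)
Step 3: R = 1/lim|a_n|^(1/n) = 7/9

7/9


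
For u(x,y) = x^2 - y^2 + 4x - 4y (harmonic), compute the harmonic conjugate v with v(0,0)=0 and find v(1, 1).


Step 1: v_x = -u_y = 2y + 4
Step 2: v_y = u_x = 2x + 4
Step 3: v = 2xy + 4x + 4y + C
Step 4: v(0,0) = 0 => C = 0
Step 5: v(1, 1) = 10

10


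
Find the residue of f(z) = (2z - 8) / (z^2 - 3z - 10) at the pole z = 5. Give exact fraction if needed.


Step 1: Q(z) = z^2 - 3z - 10 = (z - 5)(z + 2)
Step 2: Q'(z) = 2z - 3
Step 3: Q'(5) = 7, P(5) = 2
Step 4: Res = P(5)/Q'(5) = 2/7 = 2/7

2/7


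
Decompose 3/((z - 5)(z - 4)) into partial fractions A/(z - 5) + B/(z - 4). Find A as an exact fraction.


Step 1: Multiply both sides by (z - 5) and set z = 5
Step 2: A = 3 / (5 - 4)
Step 3: A = 3 / 1
Step 4: A = 3

3


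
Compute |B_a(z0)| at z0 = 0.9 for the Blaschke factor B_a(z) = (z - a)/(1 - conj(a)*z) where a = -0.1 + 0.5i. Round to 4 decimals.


Step 1: Numerator z0 - a = 0.9 - (-0.1 + 0.5i) = 1 - 0.5i
Step 2: Denominator 1 - conj(a)*z0 = 1 - (-0.1 - 0.5i)*0.9 = 1.09 + 0.45i
Step 3: |z0 - a|^2 = 1^2 + (-0.5)^2 = 1.25; |1 - conj(a)*z0|^2 = 1.09^2 + 0.45^2 = 1.3906
Step 4: |B_a(0.9)| = sqrt(1.25 / 1.3906) = sqrt(0.898893)
Step 5: = 0.9481

0.9481


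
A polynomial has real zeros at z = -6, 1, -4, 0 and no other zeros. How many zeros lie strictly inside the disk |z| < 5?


Step 1: Check each root:
  z = -6: |-6| = 6 >= 5
  z = 1: |1| = 1 < 5
  z = -4: |-4| = 4 < 5
  z = 0: |0| = 0 < 5
Step 2: Count = 3

3


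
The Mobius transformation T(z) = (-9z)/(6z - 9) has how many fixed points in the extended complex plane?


Step 1: Fixed points satisfy T(z) = z
Step 2: 6z^2 = 0
Step 3: Discriminant = 0^2 - 4*6*0 = 0
Step 4: Number of fixed points = 1

1


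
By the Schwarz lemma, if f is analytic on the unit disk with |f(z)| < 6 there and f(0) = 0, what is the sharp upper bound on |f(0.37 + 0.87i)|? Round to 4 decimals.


Step 1: g = f/6 maps D -> D with g(0) = 0, so by the Schwarz lemma |g(z)| <= |z|, i.e. |f(z)| <= 6|z|; this is sharp (f(z) = 6z).
Step 2: |z0|^2 = 0.37^2 + 0.87^2 = 0.8938
Step 3: |z0| = sqrt(0.8938) = 0.94541
Step 4: Best bound = 6 * |z0| = 6 * 0.94541 = 5.6725

5.6725


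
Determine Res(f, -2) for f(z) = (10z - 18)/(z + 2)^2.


Step 1: Pole of order 2 at z = -2
Step 2: Res = lim d/dz [(z + 2)^2 * f(z)] as z -> -2
Step 3: (z + 2)^2 * f(z) = 10z - 18
Step 4: d/dz[10z - 18] = 10

10


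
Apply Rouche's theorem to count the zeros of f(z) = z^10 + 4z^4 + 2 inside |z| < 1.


Step 1: On |z| = 1 the three terms have sizes |z^10| = 1^10 = 1, |4z^4| = 4*1^4 = 4, |2| = 2
Step 2: The dominant term is g(z) = 4z^4; let h(z) = z^10 + 2 so f = g + h
Step 3: On |z| = 1: |g| = 4 and |h| <= 1 + 2 = 3
Step 4: Since 4 > 3, |h| < |g| on |z| = 1, so by Rouche f has the same number of zeros as g inside |z| < 1
Step 5: g(z) = 4z^4 has 4 zeros (at the origin, multiplicity 4) inside |z| < 1. Answer = 4

4


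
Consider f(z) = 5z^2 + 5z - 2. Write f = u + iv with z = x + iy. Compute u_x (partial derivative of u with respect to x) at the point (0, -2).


Step 1: f(z) = 5(x+iy)^2 + 5(x+iy) - 2
Step 2: u = 5(x^2 - y^2) + 5x - 2
Step 3: u_x = 10x + 5
Step 4: At (0, -2): u_x = 0 + 5 = 5

5


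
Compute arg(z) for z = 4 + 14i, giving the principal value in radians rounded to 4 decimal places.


Step 1: z = 4 + 14i
Step 2: arg(z) = atan2(14, 4)
Step 3: arg(z) = 1.2925

1.2925


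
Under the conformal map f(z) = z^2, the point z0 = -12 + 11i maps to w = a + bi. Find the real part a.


Step 1: z0 = -12 + 11i
Step 2: z0^2 = (-12)^2 - 11^2 - 264i
Step 3: real part = 144 - 121 = 23

23


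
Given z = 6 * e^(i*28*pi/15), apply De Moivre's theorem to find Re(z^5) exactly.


Step 1: By De Moivre's theorem, z^5 = 6^5 * e^(i*5*28*pi/15) = 7776 * (cos(28*pi/3) + i*sin(28*pi/3))
Step 2: |z|^5 = 6^5 = 7776
Step 3: Reduce the angle mod 2*pi: 28*pi/3 - 8*pi = 4*pi/3
Step 4: cos(4*pi/3) = -1/2
Step 5: Re(z^5) = 7776 * (-1/2) = -3888

-3888


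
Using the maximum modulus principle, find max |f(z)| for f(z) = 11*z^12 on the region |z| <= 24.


Step 1: On |z| = 24, |f(z)| = 11 * |z|^12 = 11 * 24^12
Step 2: By maximum modulus principle, maximum is on boundary.
Step 3: Maximum = 11 * 36520347436056576 = 401723821796622336

401723821796622336


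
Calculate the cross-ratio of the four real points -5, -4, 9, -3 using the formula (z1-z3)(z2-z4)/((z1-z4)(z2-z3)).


Step 1: (z1-z3)(z2-z4) = (-14) * (-1) = 14
Step 2: (z1-z4)(z2-z3) = (-2) * (-13) = 26
Step 3: Cross-ratio = 14/26 = 7/13

7/13


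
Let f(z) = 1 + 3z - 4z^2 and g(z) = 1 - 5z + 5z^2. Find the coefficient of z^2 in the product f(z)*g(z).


Step 1: z^2 term in f*g comes from: (1)*(5z^2) + (3z)*(-5z) + (-4z^2)*(1)
Step 2: = 5 - 15 - 4
Step 3: = -14

-14


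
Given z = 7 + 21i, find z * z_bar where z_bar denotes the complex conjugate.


Step 1: conj(z) = 7 - 21i
Step 2: z * conj(z) = 7^2 + 21^2
Step 3: = 49 + 441 = 490

490


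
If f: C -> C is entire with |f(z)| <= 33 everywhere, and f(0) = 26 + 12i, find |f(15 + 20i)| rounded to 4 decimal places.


Step 1: By Liouville's theorem, a bounded entire function is constant.
Step 2: f(z) = f(0) = 26 + 12i for all z.
Step 3: |f(w)| = |26 + 12i| = sqrt(676 + 144)
Step 4: = 28.6356

28.6356


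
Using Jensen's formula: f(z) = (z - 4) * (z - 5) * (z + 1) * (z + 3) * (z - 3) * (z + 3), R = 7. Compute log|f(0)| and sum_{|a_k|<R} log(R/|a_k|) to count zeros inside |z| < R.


Jensen's formula: (1/2pi)*integral log|f(Re^it)|dt = log|f(0)| + sum_{|a_k|<R} log(R/|a_k|)
Step 1: f(0) = (-4) * (-5) * 1 * 3 * (-3) * 3 = -540
Step 2: log|f(0)| = log|4| + log|5| + log|-1| + log|-3| + log|3| + log|-3| = 6.2916
Step 3: Zeros inside |z| < 7: 4, 5, -1, -3, 3, -3
Step 4: Jensen sum = log(7/4) + log(7/5) + log(7/1) + log(7/3) + log(7/3) + log(7/3) = 5.3839
Step 5: n(R) = number of terms in the Jensen sum = count of zeros inside |z| < 7 = 6

6


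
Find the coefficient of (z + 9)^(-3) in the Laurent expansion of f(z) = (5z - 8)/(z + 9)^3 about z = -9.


Step 1: Write the numerator in powers of (z + 9): 5z - 8 = 5(z + 9) + (5*(-9) - 8) = 5(z + 9) - 53
Step 2: Divide by (z + 9)^3: f(z) = -53(z + 9)^(-3) + 5(z + 9)^(-2)
Step 3: This finite sum is the Laurent series of f about z = -9.
Step 4: Coefficient of (z + 9)^(-3) = 5*(-9) - 8 = -53

-53


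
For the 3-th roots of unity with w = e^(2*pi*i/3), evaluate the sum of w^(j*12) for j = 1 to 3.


Step 1: The sum sum_{j=1}^{n} w^(k*j) equals n if n | k, else 0.
Step 2: Here n = 3, k = 12
Step 3: Does n divide k? 3 | 12 -> True
Step 4: Sum = 3

3


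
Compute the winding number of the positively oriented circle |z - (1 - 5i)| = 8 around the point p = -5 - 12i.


Step 1: Center c = (1, -5), radius = 8
Step 2: |p - c|^2 = (-6)^2 + (-7)^2 = 85
Step 3: r^2 = 64
Step 4: |p-c| > r so winding number = 0

0


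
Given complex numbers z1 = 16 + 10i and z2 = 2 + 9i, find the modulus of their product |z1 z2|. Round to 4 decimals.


Step 1: |z1| = sqrt(16^2 + 10^2) = sqrt(356)
Step 2: |z2| = sqrt(2^2 + 9^2) = sqrt(85)
Step 3: |z1*z2| = |z1|*|z2| = sqrt(356) * sqrt(85) = sqrt(356 * 85) = sqrt(30260)
Step 4: = 173.954

173.954


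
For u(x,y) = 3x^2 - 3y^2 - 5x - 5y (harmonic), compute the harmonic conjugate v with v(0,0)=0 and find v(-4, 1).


Step 1: v_x = -u_y = 6y + 5
Step 2: v_y = u_x = 6x - 5
Step 3: v = 6xy + 5x - 5y + C
Step 4: v(0,0) = 0 => C = 0
Step 5: v(-4, 1) = -49

-49


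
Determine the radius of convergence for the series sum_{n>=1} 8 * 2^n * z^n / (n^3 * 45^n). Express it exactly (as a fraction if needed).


Step 1: General term a_n = 8 * 2^n / (n^3 * 45^n)
Step 2: By the root test, |a_n|^(1/n) = 8^(1/n) * 2 / (n^(3/n) * 45) -> 2/45 as n -> infinity (since 8^(1/n) -> 1 and n^(3/n) -> 1)
Step 3: R = 1/lim|a_n|^(1/n) = 45/2

45/2


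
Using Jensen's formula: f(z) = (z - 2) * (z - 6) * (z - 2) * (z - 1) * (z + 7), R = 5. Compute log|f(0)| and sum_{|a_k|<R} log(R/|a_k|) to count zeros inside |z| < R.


Jensen's formula: (1/2pi)*integral log|f(Re^it)|dt = log|f(0)| + sum_{|a_k|<R} log(R/|a_k|)
Step 1: f(0) = (-2) * (-6) * (-2) * (-1) * 7 = 168
Step 2: log|f(0)| = log|2| + log|6| + log|2| + log|1| + log|-7| = 5.124
Step 3: Zeros inside |z| < 5: 2, 2, 1
Step 4: Jensen sum = log(5/2) + log(5/2) + log(5/1) = 3.442
Step 5: n(R) = number of terms in the Jensen sum = count of zeros inside |z| < 5 = 3

3


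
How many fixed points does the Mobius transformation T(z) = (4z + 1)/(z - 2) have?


Step 1: Fixed points satisfy T(z) = z
Step 2: z^2 - 6z - 1 = 0
Step 3: Discriminant = (-6)^2 - 4*1*(-1) = 40
Step 4: Number of fixed points = 2

2


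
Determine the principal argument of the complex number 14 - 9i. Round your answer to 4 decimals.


Step 1: z = 14 - 9i
Step 2: arg(z) = atan2(-9, 14)
Step 3: arg(z) = -0.5713

-0.5713


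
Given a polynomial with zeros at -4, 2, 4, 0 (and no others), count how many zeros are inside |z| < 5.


Step 1: Check each root:
  z = -4: |-4| = 4 < 5
  z = 2: |2| = 2 < 5
  z = 4: |4| = 4 < 5
  z = 0: |0| = 0 < 5
Step 2: Count = 4

4


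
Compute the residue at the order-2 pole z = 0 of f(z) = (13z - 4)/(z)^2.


Step 1: Pole of order 2 at z = 0
Step 2: Res = lim d/dz [(z)^2 * f(z)] as z -> 0
Step 3: (z)^2 * f(z) = 13z - 4
Step 4: d/dz[13z - 4] = 13

13


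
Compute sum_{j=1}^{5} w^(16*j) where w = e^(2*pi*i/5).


Step 1: The sum sum_{j=1}^{n} w^(k*j) equals n if n | k, else 0.
Step 2: Here n = 5, k = 16
Step 3: Does n divide k? 5 | 16 -> False
Step 4: Sum = 0

0


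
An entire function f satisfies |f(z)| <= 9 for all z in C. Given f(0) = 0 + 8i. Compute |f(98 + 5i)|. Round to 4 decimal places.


Step 1: By Liouville's theorem, a bounded entire function is constant.
Step 2: f(z) = f(0) = 0 + 8i for all z.
Step 3: |f(w)| = |0 + 8i| = sqrt(0 + 64)
Step 4: = 8.0

8.0


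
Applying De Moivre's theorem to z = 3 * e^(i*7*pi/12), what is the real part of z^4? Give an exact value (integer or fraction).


Step 1: By De Moivre's theorem, z^4 = 3^4 * e^(i*4*7*pi/12) = 81 * (cos(7*pi/3) + i*sin(7*pi/3))
Step 2: |z|^4 = 3^4 = 81
Step 3: Reduce the angle mod 2*pi: 7*pi/3 - 2*pi = pi/3
Step 4: cos(pi/3) = 1/2
Step 5: Re(z^4) = 81 * 1/2 = 81/2

81/2


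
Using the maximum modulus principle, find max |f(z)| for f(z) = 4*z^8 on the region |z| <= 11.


Step 1: On |z| = 11, |f(z)| = 4 * |z|^8 = 4 * 11^8
Step 2: By maximum modulus principle, maximum is on boundary.
Step 3: Maximum = 4 * 214358881 = 857435524

857435524


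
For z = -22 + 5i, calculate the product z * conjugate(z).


Step 1: conj(z) = -22 - 5i
Step 2: z * conj(z) = (-22)^2 + 5^2
Step 3: = 484 + 25 = 509

509


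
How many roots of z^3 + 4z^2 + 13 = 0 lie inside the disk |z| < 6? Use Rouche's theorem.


Step 1: On |z| = 6 the three terms have sizes |z^3| = 6^3 = 216, |4z^2| = 4*6^2 = 144, |13| = 13
Step 2: The dominant term is g(z) = z^3; let h(z) = 4z^2 + 13 so f = g + h
Step 3: On |z| = 6: |g| = 216 and |h| <= 144 + 13 = 157
Step 4: Since 216 > 157, |h| < |g| on |z| = 6, so by Rouche f has the same number of zeros as g inside |z| < 6
Step 5: g(z) = z^3 has 3 zeros (all at the origin) inside |z| < 6. Answer = 3

3


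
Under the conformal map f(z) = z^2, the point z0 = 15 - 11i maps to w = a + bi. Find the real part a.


Step 1: z0 = 15 - 11i
Step 2: z0^2 = 15^2 - (-11)^2 - 330i
Step 3: real part = 225 - 121 = 104

104


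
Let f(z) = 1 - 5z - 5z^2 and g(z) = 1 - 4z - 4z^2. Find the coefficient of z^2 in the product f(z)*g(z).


Step 1: z^2 term in f*g comes from: (1)*(-4z^2) + (-5z)*(-4z) + (-5z^2)*(1)
Step 2: = -4 + 20 - 5
Step 3: = 11

11


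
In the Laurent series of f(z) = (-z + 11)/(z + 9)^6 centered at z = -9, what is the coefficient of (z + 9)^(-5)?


Step 1: Write the numerator in powers of (z + 9): -z + 11 = -(z + 9) + (-1*(-9) + 11) = -(z + 9) + 20
Step 2: Divide by (z + 9)^6: f(z) = 20(z + 9)^(-6) - (z + 9)^(-5)
Step 3: This finite sum is the Laurent series of f about z = -9.
Step 4: Coefficient of (z + 9)^(-5) = coefficient of (z + 9) in the re-centred numerator = -1

-1


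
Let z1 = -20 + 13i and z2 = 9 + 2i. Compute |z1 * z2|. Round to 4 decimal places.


Step 1: |z1| = sqrt((-20)^2 + 13^2) = sqrt(569)
Step 2: |z2| = sqrt(9^2 + 2^2) = sqrt(85)
Step 3: |z1*z2| = |z1|*|z2| = sqrt(569) * sqrt(85) = sqrt(569 * 85) = sqrt(48365)
Step 4: = 219.9204

219.9204


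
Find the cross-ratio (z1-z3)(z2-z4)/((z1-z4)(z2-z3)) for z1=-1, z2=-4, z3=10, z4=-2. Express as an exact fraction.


Step 1: (z1-z3)(z2-z4) = (-11) * (-2) = 22
Step 2: (z1-z4)(z2-z3) = 1 * (-14) = -14
Step 3: Cross-ratio = -22/14 = -11/7

-11/7


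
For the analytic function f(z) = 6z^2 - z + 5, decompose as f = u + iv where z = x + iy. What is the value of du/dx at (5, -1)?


Step 1: f(z) = 6(x+iy)^2 - (x+iy) + 5
Step 2: u = 6(x^2 - y^2) - x + 5
Step 3: u_x = 12x - 1
Step 4: At (5, -1): u_x = 60 - 1 = 59

59


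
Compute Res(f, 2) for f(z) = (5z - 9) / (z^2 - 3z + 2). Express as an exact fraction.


Step 1: Q(z) = z^2 - 3z + 2 = (z - 2)(z - 1)
Step 2: Q'(z) = 2z - 3
Step 3: Q'(2) = 1, P(2) = 1
Step 4: Res = P(2)/Q'(2) = 1/1 = 1

1


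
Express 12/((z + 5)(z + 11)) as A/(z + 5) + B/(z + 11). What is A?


Step 1: Multiply both sides by (z + 5) and set z = -5
Step 2: A = 12 / (-5 + 11)
Step 3: A = 12 / 6
Step 4: A = 2

2


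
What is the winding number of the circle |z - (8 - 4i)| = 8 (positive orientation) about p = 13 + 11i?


Step 1: Center c = (8, -4), radius = 8
Step 2: |p - c|^2 = 5^2 + 15^2 = 250
Step 3: r^2 = 64
Step 4: |p-c| > r so winding number = 0

0


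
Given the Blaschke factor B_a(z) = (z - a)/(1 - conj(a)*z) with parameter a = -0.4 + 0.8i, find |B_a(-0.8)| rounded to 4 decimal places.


Step 1: Numerator z0 - a = -0.8 - (-0.4 + 0.8i) = -0.4 - 0.8i
Step 2: Denominator 1 - conj(a)*z0 = 1 - (-0.4 - 0.8i)*(-0.8) = 0.68 - 0.64i
Step 3: |z0 - a|^2 = (-0.4)^2 + (-0.8)^2 = 0.8; |1 - conj(a)*z0|^2 = 0.68^2 + (-0.64)^2 = 0.872
Step 4: |B_a(-0.8)| = sqrt(0.8 / 0.872) = sqrt(0.917431)
Step 5: = 0.9578

0.9578


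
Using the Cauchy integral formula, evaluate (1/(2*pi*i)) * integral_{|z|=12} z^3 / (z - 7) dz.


Step 1: f(z) = z^3, a = 7 is inside |z| = 12
Step 2: By Cauchy integral formula: (1/(2pi*i)) * integral = f(a)
Step 3: f(7) = 7^3 = 343

343


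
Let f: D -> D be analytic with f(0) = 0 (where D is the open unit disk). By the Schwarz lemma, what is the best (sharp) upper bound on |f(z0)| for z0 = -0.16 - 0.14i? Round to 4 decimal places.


Step 1: Schwarz lemma: if f: D -> D is analytic with f(0) = 0, then |f(z)| <= |z| for all z in D, and this is sharp (f(z) = z).
Step 2: |z0|^2 = (-0.16)^2 + (-0.14)^2 = 0.0452
Step 3: |z0| = sqrt(0.0452) = 0.212603
Step 4: Best bound = |z0| = 0.2126

0.2126


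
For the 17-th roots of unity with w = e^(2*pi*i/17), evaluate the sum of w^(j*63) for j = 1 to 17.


Step 1: The sum sum_{j=1}^{n} w^(k*j) equals n if n | k, else 0.
Step 2: Here n = 17, k = 63
Step 3: Does n divide k? 17 | 63 -> False
Step 4: Sum = 0

0


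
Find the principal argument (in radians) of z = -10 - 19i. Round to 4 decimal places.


Step 1: z = -10 - 19i
Step 2: arg(z) = atan2(-19, -10)
Step 3: arg(z) = -2.0553

-2.0553


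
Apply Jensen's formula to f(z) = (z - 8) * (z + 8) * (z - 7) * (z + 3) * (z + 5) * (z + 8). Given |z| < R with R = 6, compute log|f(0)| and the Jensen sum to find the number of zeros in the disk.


Jensen's formula: (1/2pi)*integral log|f(Re^it)|dt = log|f(0)| + sum_{|a_k|<R} log(R/|a_k|)
Step 1: f(0) = (-8) * 8 * (-7) * 3 * 5 * 8 = 53760
Step 2: log|f(0)| = log|8| + log|-8| + log|7| + log|-3| + log|-5| + log|-8| = 10.8923
Step 3: Zeros inside |z| < 6: -3, -5
Step 4: Jensen sum = log(6/3) + log(6/5) = 0.8755
Step 5: n(R) = number of terms in the Jensen sum = count of zeros inside |z| < 6 = 2

2


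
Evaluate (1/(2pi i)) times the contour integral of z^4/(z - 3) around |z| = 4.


Step 1: f(z) = z^4, a = 3 is inside |z| = 4
Step 2: By Cauchy integral formula: (1/(2pi*i)) * integral = f(a)
Step 3: f(3) = 3^4 = 81

81


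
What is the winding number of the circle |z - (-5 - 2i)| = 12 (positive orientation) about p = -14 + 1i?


Step 1: Center c = (-5, -2), radius = 12
Step 2: |p - c|^2 = (-9)^2 + 3^2 = 90
Step 3: r^2 = 144
Step 4: |p-c| < r so winding number = 1

1


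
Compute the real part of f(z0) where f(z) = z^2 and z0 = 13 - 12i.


Step 1: z0 = 13 - 12i
Step 2: z0^2 = 13^2 - (-12)^2 - 312i
Step 3: real part = 169 - 144 = 25

25


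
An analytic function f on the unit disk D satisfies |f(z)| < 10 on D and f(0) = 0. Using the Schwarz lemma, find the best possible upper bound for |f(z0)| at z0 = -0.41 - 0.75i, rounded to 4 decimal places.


Step 1: g = f/10 maps D -> D with g(0) = 0, so by the Schwarz lemma |g(z)| <= |z|, i.e. |f(z)| <= 10|z|; this is sharp (f(z) = 10z).
Step 2: |z0|^2 = (-0.41)^2 + (-0.75)^2 = 0.7306
Step 3: |z0| = sqrt(0.7306) = 0.854751
Step 4: Best bound = 10 * |z0| = 10 * 0.854751 = 8.5475

8.5475


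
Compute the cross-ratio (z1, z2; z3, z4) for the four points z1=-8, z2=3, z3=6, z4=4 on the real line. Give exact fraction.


Step 1: (z1-z3)(z2-z4) = (-14) * (-1) = 14
Step 2: (z1-z4)(z2-z3) = (-12) * (-3) = 36
Step 3: Cross-ratio = 14/36 = 7/18

7/18


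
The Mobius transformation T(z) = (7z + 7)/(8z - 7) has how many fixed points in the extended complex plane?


Step 1: Fixed points satisfy T(z) = z
Step 2: 8z^2 - 14z - 7 = 0
Step 3: Discriminant = (-14)^2 - 4*8*(-7) = 420
Step 4: Number of fixed points = 2

2


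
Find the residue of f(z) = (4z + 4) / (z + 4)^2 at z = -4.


Step 1: Pole of order 2 at z = -4
Step 2: Res = lim d/dz [(z + 4)^2 * f(z)] as z -> -4
Step 3: (z + 4)^2 * f(z) = 4z + 4
Step 4: d/dz[4z + 4] = 4

4


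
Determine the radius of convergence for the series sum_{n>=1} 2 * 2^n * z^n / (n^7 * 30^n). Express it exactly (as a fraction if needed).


Step 1: General term a_n = 2 * 2^n / (n^7 * 30^n)
Step 2: By the root test, |a_n|^(1/n) = 2^(1/n) * 2 / (n^(7/n) * 30) -> 2/30 as n -> infinity (since 2^(1/n) -> 1 and n^(7/n) -> 1)
Step 3: R = 1/lim|a_n|^(1/n) = 30/2 = 15

15


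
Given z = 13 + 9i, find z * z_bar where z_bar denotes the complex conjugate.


Step 1: conj(z) = 13 - 9i
Step 2: z * conj(z) = 13^2 + 9^2
Step 3: = 169 + 81 = 250

250


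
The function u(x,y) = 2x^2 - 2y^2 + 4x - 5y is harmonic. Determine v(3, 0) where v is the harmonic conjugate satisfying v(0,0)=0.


Step 1: v_x = -u_y = 4y + 5
Step 2: v_y = u_x = 4x + 4
Step 3: v = 4xy + 5x + 4y + C
Step 4: v(0,0) = 0 => C = 0
Step 5: v(3, 0) = 15

15


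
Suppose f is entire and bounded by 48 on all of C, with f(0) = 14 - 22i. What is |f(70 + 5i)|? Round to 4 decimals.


Step 1: By Liouville's theorem, a bounded entire function is constant.
Step 2: f(z) = f(0) = 14 - 22i for all z.
Step 3: |f(w)| = |14 - 22i| = sqrt(196 + 484)
Step 4: = 26.0768

26.0768


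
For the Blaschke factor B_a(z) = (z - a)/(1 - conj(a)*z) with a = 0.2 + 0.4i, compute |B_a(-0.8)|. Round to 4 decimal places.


Step 1: Numerator z0 - a = -0.8 - (0.2 + 0.4i) = -1 - 0.4i
Step 2: Denominator 1 - conj(a)*z0 = 1 - (0.2 - 0.4i)*(-0.8) = 1.16 - 0.32i
Step 3: |z0 - a|^2 = (-1)^2 + (-0.4)^2 = 1.16; |1 - conj(a)*z0|^2 = 1.16^2 + (-0.32)^2 = 1.448
Step 4: |B_a(-0.8)| = sqrt(1.16 / 1.448) = sqrt(0.801105)
Step 5: = 0.895

0.895


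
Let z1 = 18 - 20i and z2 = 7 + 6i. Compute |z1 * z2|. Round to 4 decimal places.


Step 1: |z1| = sqrt(18^2 + (-20)^2) = sqrt(724)
Step 2: |z2| = sqrt(7^2 + 6^2) = sqrt(85)
Step 3: |z1*z2| = |z1|*|z2| = sqrt(724) * sqrt(85) = sqrt(724 * 85) = sqrt(61540)
Step 4: = 248.0726

248.0726


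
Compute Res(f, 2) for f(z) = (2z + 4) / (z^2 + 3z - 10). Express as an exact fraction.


Step 1: Q(z) = z^2 + 3z - 10 = (z - 2)(z + 5)
Step 2: Q'(z) = 2z + 3
Step 3: Q'(2) = 7, P(2) = 8
Step 4: Res = P(2)/Q'(2) = 8/7 = 8/7

8/7


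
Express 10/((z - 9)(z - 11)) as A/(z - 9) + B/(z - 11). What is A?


Step 1: Multiply both sides by (z - 9) and set z = 9
Step 2: A = 10 / (9 - 11)
Step 3: A = 10 / (-2)
Step 4: A = -5

-5


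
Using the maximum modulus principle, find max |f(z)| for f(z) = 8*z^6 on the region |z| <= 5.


Step 1: On |z| = 5, |f(z)| = 8 * |z|^6 = 8 * 5^6
Step 2: By maximum modulus principle, maximum is on boundary.
Step 3: Maximum = 8 * 15625 = 125000

125000


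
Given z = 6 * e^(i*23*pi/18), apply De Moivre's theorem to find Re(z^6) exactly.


Step 1: By De Moivre's theorem, z^6 = 6^6 * e^(i*6*23*pi/18) = 46656 * (cos(23*pi/3) + i*sin(23*pi/3))
Step 2: |z|^6 = 6^6 = 46656
Step 3: Reduce the angle mod 2*pi: 23*pi/3 - 6*pi = 5*pi/3
Step 4: cos(5*pi/3) = 1/2
Step 5: Re(z^6) = 46656 * 1/2 = 23328

23328


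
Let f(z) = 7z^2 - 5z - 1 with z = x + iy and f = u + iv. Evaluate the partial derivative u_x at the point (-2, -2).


Step 1: f(z) = 7(x+iy)^2 - 5(x+iy) - 1
Step 2: u = 7(x^2 - y^2) - 5x - 1
Step 3: u_x = 14x - 5
Step 4: At (-2, -2): u_x = -28 - 5 = -33

-33


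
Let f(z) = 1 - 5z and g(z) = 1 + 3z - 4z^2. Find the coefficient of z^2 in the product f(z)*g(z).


Step 1: z^2 term in f*g comes from: (1)*(-4z^2) + (-5z)*(3z) + (0)*(1)
Step 2: = -4 - 15 + 0
Step 3: = -19

-19


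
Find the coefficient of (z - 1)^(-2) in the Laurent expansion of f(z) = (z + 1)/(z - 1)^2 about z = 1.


Step 1: Write the numerator in powers of (z - 1): z + 1 = (z - 1) + (1*1 + 1) = (z - 1) + 2
Step 2: Divide by (z - 1)^2: f(z) = 2(z - 1)^(-2) + (z - 1)^(-1)
Step 3: This finite sum is the Laurent series of f about z = 1.
Step 4: Coefficient of (z - 1)^(-2) = 1*1 + 1 = 2

2


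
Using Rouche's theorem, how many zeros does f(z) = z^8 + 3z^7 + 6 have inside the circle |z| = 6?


Step 1: On |z| = 6 the three terms have sizes |z^8| = 6^8 = 1679616, |3z^7| = 3*6^7 = 839808, |6| = 6
Step 2: The dominant term is g(z) = z^8; let h(z) = 3z^7 + 6 so f = g + h
Step 3: On |z| = 6: |g| = 1679616 and |h| <= 839808 + 6 = 839814
Step 4: Since 1679616 > 839814, |h| < |g| on |z| = 6, so by Rouche f has the same number of zeros as g inside |z| < 6
Step 5: g(z) = z^8 has 8 zeros (all at the origin) inside |z| < 6. Answer = 8

8


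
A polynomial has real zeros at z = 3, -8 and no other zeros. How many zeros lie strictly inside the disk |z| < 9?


Step 1: Check each root:
  z = 3: |3| = 3 < 9
  z = -8: |-8| = 8 < 9
Step 2: Count = 2

2


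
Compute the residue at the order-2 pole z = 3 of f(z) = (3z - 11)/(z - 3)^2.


Step 1: Pole of order 2 at z = 3
Step 2: Res = lim d/dz [(z - 3)^2 * f(z)] as z -> 3
Step 3: (z - 3)^2 * f(z) = 3z - 11
Step 4: d/dz[3z - 11] = 3

3


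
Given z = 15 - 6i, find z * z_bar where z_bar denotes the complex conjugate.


Step 1: conj(z) = 15 + 6i
Step 2: z * conj(z) = 15^2 + (-6)^2
Step 3: = 225 + 36 = 261

261


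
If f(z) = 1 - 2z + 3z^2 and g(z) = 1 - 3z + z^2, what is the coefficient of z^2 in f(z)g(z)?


Step 1: z^2 term in f*g comes from: (1)*(z^2) + (-2z)*(-3z) + (3z^2)*(1)
Step 2: = 1 + 6 + 3
Step 3: = 10

10


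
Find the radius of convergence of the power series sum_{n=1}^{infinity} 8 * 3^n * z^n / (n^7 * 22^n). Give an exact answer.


Step 1: General term a_n = 8 * 3^n / (n^7 * 22^n)
Step 2: By the root test, |a_n|^(1/n) = 8^(1/n) * 3 / (n^(7/n) * 22) -> 3/22 as n -> infinity (since 8^(1/n) -> 1 and n^(7/n) -> 1)
Step 3: R = 1/lim|a_n|^(1/n) = 22/3

22/3


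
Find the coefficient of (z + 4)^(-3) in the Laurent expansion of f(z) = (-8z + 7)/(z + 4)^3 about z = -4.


Step 1: Write the numerator in powers of (z + 4): -8z + 7 = -8(z + 4) + (-8*(-4) + 7) = -8(z + 4) + 39
Step 2: Divide by (z + 4)^3: f(z) = 39(z + 4)^(-3) - 8(z + 4)^(-2)
Step 3: This finite sum is the Laurent series of f about z = -4.
Step 4: Coefficient of (z + 4)^(-3) = -8*(-4) + 7 = 39

39


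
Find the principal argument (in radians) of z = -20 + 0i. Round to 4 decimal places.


Step 1: z = -20 + 0i
Step 2: arg(z) = atan2(0, -20)
Step 3: arg(z) = 3.1416

3.1416


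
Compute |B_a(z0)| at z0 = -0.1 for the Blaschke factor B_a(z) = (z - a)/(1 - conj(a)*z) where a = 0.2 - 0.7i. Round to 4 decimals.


Step 1: Numerator z0 - a = -0.1 - (0.2 - 0.7i) = -0.3 + 0.7i
Step 2: Denominator 1 - conj(a)*z0 = 1 - (0.2 + 0.7i)*(-0.1) = 1.02 + 0.07i
Step 3: |z0 - a|^2 = (-0.3)^2 + 0.7^2 = 0.58; |1 - conj(a)*z0|^2 = 1.02^2 + 0.07^2 = 1.0453
Step 4: |B_a(-0.1)| = sqrt(0.58 / 1.0453) = sqrt(0.554865)
Step 5: = 0.7449

0.7449


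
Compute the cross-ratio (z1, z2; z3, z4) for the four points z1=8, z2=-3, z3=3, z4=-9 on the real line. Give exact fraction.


Step 1: (z1-z3)(z2-z4) = 5 * 6 = 30
Step 2: (z1-z4)(z2-z3) = 17 * (-6) = -102
Step 3: Cross-ratio = -30/102 = -5/17

-5/17


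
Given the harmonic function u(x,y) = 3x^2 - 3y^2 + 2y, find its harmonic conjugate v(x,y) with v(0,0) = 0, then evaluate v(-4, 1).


Step 1: v_x = -u_y = 6y - 2
Step 2: v_y = u_x = 6x + 0
Step 3: v = 6xy - 2x + C
Step 4: v(0,0) = 0 => C = 0
Step 5: v(-4, 1) = -16

-16


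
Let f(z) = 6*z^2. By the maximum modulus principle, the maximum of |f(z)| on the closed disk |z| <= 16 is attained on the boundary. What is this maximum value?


Step 1: On |z| = 16, |f(z)| = 6 * |z|^2 = 6 * 16^2
Step 2: By maximum modulus principle, maximum is on boundary.
Step 3: Maximum = 6 * 256 = 1536

1536


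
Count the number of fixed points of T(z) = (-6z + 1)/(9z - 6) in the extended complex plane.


Step 1: Fixed points satisfy T(z) = z
Step 2: 9z^2 - 1 = 0
Step 3: Discriminant = 0^2 - 4*9*(-1) = 36
Step 4: Number of fixed points = 2

2


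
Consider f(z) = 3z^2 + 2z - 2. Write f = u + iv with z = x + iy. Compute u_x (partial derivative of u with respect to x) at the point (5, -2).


Step 1: f(z) = 3(x+iy)^2 + 2(x+iy) - 2
Step 2: u = 3(x^2 - y^2) + 2x - 2
Step 3: u_x = 6x + 2
Step 4: At (5, -2): u_x = 30 + 2 = 32

32


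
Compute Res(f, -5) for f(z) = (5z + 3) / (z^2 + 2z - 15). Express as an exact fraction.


Step 1: Q(z) = z^2 + 2z - 15 = (z + 5)(z - 3)
Step 2: Q'(z) = 2z + 2
Step 3: Q'(-5) = -8, P(-5) = -22
Step 4: Res = P(-5)/Q'(-5) = -22/(-8) = 11/4

11/4


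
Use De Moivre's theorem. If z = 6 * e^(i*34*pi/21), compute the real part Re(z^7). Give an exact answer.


Step 1: By De Moivre's theorem, z^7 = 6^7 * e^(i*7*34*pi/21) = 279936 * (cos(34*pi/3) + i*sin(34*pi/3))
Step 2: |z|^7 = 6^7 = 279936
Step 3: Reduce the angle mod 2*pi: 34*pi/3 - 10*pi = 4*pi/3
Step 4: cos(4*pi/3) = -1/2
Step 5: Re(z^7) = 279936 * (-1/2) = -139968

-139968


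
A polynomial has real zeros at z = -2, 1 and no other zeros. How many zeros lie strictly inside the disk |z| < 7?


Step 1: Check each root:
  z = -2: |-2| = 2 < 7
  z = 1: |1| = 1 < 7
Step 2: Count = 2

2


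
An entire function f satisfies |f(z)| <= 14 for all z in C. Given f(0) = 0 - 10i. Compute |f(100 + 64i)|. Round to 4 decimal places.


Step 1: By Liouville's theorem, a bounded entire function is constant.
Step 2: f(z) = f(0) = 0 - 10i for all z.
Step 3: |f(w)| = |0 - 10i| = sqrt(0 + 100)
Step 4: = 10.0

10.0


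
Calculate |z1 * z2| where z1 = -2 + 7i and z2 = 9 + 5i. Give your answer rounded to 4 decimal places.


Step 1: |z1| = sqrt((-2)^2 + 7^2) = sqrt(53)
Step 2: |z2| = sqrt(9^2 + 5^2) = sqrt(106)
Step 3: |z1*z2| = |z1|*|z2| = sqrt(53) * sqrt(106) = sqrt(53 * 106) = sqrt(5618)
Step 4: = 74.9533

74.9533


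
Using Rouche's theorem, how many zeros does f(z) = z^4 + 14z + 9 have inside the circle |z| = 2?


Step 1: On |z| = 2 the three terms have sizes |z^4| = 2^4 = 16, |14z| = 14*2 = 28, |9| = 9
Step 2: The dominant term is g(z) = 14z; let h(z) = z^4 + 9 so f = g + h
Step 3: On |z| = 2: |g| = 28 and |h| <= 16 + 9 = 25
Step 4: Since 28 > 25, |h| < |g| on |z| = 2, so by Rouche f has the same number of zeros as g inside |z| < 2
Step 5: g(z) = 14z has 1 zero (at the origin, multiplicity 1) inside |z| < 2. Answer = 1

1


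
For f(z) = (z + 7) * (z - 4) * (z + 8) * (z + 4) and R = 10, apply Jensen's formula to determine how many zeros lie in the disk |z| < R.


Jensen's formula: (1/2pi)*integral log|f(Re^it)|dt = log|f(0)| + sum_{|a_k|<R} log(R/|a_k|)
Step 1: f(0) = 7 * (-4) * 8 * 4 = -896
Step 2: log|f(0)| = log|-7| + log|4| + log|-8| + log|-4| = 6.7979
Step 3: Zeros inside |z| < 10: -7, 4, -8, -4
Step 4: Jensen sum = log(10/7) + log(10/4) + log(10/8) + log(10/4) = 2.4124
Step 5: n(R) = number of terms in the Jensen sum = count of zeros inside |z| < 10 = 4

4


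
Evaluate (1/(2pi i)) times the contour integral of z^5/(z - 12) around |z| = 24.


Step 1: f(z) = z^5, a = 12 is inside |z| = 24
Step 2: By Cauchy integral formula: (1/(2pi*i)) * integral = f(a)
Step 3: f(12) = 12^5 = 248832

248832


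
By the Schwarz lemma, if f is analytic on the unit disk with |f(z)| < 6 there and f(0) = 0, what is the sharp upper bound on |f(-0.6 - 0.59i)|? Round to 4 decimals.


Step 1: g = f/6 maps D -> D with g(0) = 0, so by the Schwarz lemma |g(z)| <= |z|, i.e. |f(z)| <= 6|z|; this is sharp (f(z) = 6z).
Step 2: |z0|^2 = (-0.6)^2 + (-0.59)^2 = 0.7081
Step 3: |z0| = sqrt(0.7081) = 0.841487
Step 4: Best bound = 6 * |z0| = 6 * 0.841487 = 5.0489

5.0489


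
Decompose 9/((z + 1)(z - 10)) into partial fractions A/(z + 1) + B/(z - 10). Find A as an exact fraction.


Step 1: Multiply both sides by (z + 1) and set z = -1
Step 2: A = 9 / (-1 - 10)
Step 3: A = 9 / (-11)
Step 4: A = -9/11

-9/11


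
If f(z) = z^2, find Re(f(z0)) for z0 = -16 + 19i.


Step 1: z0 = -16 + 19i
Step 2: z0^2 = (-16)^2 - 19^2 - 608i
Step 3: real part = 256 - 361 = -105

-105


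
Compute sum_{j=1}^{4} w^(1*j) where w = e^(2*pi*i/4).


Step 1: The sum sum_{j=1}^{n} w^(k*j) equals n if n | k, else 0.
Step 2: Here n = 4, k = 1
Step 3: Does n divide k? 4 | 1 -> False
Step 4: Sum = 0

0


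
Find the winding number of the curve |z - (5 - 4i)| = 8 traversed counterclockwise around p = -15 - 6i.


Step 1: Center c = (5, -4), radius = 8
Step 2: |p - c|^2 = (-20)^2 + (-2)^2 = 404
Step 3: r^2 = 64
Step 4: |p-c| > r so winding number = 0

0


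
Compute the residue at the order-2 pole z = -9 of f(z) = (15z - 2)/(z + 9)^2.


Step 1: Pole of order 2 at z = -9
Step 2: Res = lim d/dz [(z + 9)^2 * f(z)] as z -> -9
Step 3: (z + 9)^2 * f(z) = 15z - 2
Step 4: d/dz[15z - 2] = 15

15


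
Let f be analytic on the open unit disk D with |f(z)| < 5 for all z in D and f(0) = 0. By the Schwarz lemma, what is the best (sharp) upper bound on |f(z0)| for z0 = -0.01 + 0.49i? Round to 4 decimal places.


Step 1: g = f/5 maps D -> D with g(0) = 0, so by the Schwarz lemma |g(z)| <= |z|, i.e. |f(z)| <= 5|z|; this is sharp (f(z) = 5z).
Step 2: |z0|^2 = (-0.01)^2 + 0.49^2 = 0.2402
Step 3: |z0| = sqrt(0.2402) = 0.490102
Step 4: Best bound = 5 * |z0| = 5 * 0.490102 = 2.4505

2.4505


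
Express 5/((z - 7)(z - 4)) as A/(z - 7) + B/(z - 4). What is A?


Step 1: Multiply both sides by (z - 7) and set z = 7
Step 2: A = 5 / (7 - 4)
Step 3: A = 5 / 3
Step 4: A = 5/3

5/3


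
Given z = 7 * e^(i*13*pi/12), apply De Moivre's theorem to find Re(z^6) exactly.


Step 1: By De Moivre's theorem, z^6 = 7^6 * e^(i*6*13*pi/12) = 117649 * (cos(13*pi/2) + i*sin(13*pi/2))
Step 2: |z|^6 = 7^6 = 117649
Step 3: Reduce the angle mod 2*pi: 13*pi/2 - 6*pi = pi/2
Step 4: cos(pi/2) = 0
Step 5: Re(z^6) = 117649 * 0 = 0

0


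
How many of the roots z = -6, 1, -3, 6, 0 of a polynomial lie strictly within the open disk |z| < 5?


Step 1: Check each root:
  z = -6: |-6| = 6 >= 5
  z = 1: |1| = 1 < 5
  z = -3: |-3| = 3 < 5
  z = 6: |6| = 6 >= 5
  z = 0: |0| = 0 < 5
Step 2: Count = 3

3
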